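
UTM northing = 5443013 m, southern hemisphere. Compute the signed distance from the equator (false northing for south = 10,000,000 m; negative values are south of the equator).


For southern: actual = 5443013 - 10000000 = -4556987 m

-4556987 m


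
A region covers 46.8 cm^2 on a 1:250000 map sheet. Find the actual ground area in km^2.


ground_area = 46.8 * (250000/100)^2 = 292500000.0 m^2 = 292.5 km^2

292.5 km^2


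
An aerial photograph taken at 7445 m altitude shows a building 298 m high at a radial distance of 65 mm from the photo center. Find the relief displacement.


d = h * r / H = 298 * 65 / 7445 = 2.6 mm

2.6 mm


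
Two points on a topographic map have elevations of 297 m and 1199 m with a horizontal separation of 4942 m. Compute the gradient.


gradient = (1199 - 297) / 4942 = 902 / 4942 = 0.1825

0.1825


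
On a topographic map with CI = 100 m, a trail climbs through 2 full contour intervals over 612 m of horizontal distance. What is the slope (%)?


elevation change = 2 * 100 = 200 m
slope = 200 / 612 * 100 = 32.7%

32.7%


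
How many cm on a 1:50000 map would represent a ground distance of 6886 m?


map_cm = 6886 * 100 / 50000 = 13.772 cm ≈ 13.77 cm

13.77 cm


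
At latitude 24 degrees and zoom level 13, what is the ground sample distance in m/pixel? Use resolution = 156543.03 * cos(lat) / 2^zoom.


res = 156543.03 * cos(24) / 2^13 = 156543.03 * 0.91354546 / 8192 = 17.46 m/pixel

17.46 m/pixel


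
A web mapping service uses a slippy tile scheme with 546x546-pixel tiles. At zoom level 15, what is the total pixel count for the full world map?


tiles per axis = 2^15 = 32768
total tiles = 32768^2 = 1073741824
pixels per axis = 32768 * 546 = 17891328
total pixels = 17891328^2 = 320099617603584

320099617603584 pixels


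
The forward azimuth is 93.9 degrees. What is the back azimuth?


back azimuth = (93.9 + 180) mod 360 = 273.9 degrees

273.9 degrees


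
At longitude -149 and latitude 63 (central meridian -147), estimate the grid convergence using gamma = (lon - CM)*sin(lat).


gamma = (-149 - -147) * sin(63) = -2 * 0.891007 = -1.782 degrees

-1.782 degrees


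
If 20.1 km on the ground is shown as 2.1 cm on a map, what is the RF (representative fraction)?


ground = 20.1 km = 2010000 cm; RF denominator = ground / map = 2010000 / 2.1 ≈ 957143; RF = 1:957143

1:957143


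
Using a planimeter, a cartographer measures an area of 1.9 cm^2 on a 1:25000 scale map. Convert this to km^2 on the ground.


ground_area = 1.9 * (25000/100)^2 = 118750.0 m^2 = 0.11875 km^2 ≈ 0.119 km^2

0.119 km^2


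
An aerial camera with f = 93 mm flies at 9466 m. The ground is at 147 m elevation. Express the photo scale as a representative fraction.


scale = f / (H - h) = 93 mm / 9319 m = 93 / 9319000 = 1:100204

1:100204


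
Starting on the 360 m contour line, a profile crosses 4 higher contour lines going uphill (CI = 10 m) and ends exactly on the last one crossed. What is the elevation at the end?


elevation = 360 + 4 * 10 = 400 m

400 m


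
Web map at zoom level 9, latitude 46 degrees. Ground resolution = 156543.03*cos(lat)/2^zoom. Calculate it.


res = 156543.03 * cos(46) / 2^9 = 156543.03 * 0.69465837 / 512 = 212.39 m/pixel

212.39 m/pixel


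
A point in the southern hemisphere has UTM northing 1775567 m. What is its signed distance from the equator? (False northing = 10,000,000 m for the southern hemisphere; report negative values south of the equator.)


For southern: actual = 1775567 - 10000000 = -8224433 m

-8224433 m


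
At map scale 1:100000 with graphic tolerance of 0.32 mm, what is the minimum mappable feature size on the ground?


ground = 0.32 mm * 100000 / 1000 = 32.0 m

32.0 m


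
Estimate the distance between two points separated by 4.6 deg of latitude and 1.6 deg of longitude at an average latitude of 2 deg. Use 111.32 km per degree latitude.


dlat_km = 4.6 * 111.32 = 512.072
dlon_km = 1.6 * 111.32 * cos(2) ≈ 178.003
dist = sqrt(512.072^2 + 178.003^2) ≈ 542.1 km

542.1 km


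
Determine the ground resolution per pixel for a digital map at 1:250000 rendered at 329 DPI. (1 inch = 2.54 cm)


pixel_cm = 2.54 / 329 ≈ 0.00772 cm
ground = pixel_cm * 250000 / 100 = 2.54 * 250000 / (329 * 100) = 635000 / 32900 ≈ 19.3 m

19.3 m


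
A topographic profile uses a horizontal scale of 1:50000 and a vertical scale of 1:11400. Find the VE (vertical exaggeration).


VE = horizontal_scale / vertical_scale = 50000 / 11400 ≈ 4.4

4.4x


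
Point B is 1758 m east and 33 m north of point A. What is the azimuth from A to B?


az = atan2(1758, 33) = 88.9 deg
adjusted to 0-360: 88.9 degrees

88.9 degrees


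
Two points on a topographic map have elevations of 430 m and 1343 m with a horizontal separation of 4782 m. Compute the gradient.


gradient = (1343 - 430) / 4782 = 913 / 4782 = 0.1909

0.1909


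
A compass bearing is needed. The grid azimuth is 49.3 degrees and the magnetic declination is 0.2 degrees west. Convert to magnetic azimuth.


magnetic azimuth = grid azimuth - declination (east +ve)
mag_az = 49.3 - -0.2 = 49.5 degrees

49.5 degrees


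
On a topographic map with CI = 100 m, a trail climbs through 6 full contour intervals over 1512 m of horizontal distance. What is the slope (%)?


elevation change = 6 * 100 = 600 m
slope = 600 / 1512 * 100 = 39.7%

39.7%


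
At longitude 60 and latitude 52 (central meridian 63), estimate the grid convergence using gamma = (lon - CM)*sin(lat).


gamma = (60 - 63) * sin(52) = -3 * 0.788011 = -2.364 degrees

-2.364 degrees


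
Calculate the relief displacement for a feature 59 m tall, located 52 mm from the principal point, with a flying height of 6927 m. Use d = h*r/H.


d = h * r / H = 59 * 52 / 6927 = 0.44 mm

0.44 mm


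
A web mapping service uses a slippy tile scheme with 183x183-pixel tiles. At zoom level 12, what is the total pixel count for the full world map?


tiles per axis = 2^12 = 4096
total tiles = 4096^2 = 16777216
pixels per axis = 4096 * 183 = 749568
total pixels = 749568^2 = 561852186624

561852186624 pixels


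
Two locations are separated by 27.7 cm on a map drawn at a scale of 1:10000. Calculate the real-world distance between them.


ground = 27.7 cm * 10000 / 100 = 2770.0 m = 2.77 km

2.77 km


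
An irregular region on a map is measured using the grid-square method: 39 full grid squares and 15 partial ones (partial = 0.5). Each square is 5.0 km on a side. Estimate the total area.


effective squares = 39 + 15 * 0.5 = 46.5
area = 46.5 * 25.0 = 1162.5 km^2

1162.5 km^2


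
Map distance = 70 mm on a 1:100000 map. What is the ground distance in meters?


ground = 70 mm * 100000 / 1000 = 7000.0 m

7000.0 m


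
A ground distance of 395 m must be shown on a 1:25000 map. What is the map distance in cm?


map_cm = 395 * 100 / 25000 = 1.58 cm

1.58 cm


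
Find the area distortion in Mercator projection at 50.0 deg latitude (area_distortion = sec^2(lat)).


area_distortion = 1/cos^2(50.0) = 2.42

2.42


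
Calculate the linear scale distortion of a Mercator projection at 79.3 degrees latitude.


SF = 1 / cos(79.3) = 1 / 0.185667 = 5.386

5.386


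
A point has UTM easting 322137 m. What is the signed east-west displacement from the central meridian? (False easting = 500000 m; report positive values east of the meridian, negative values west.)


displacement = 322137 - 500000 = -177863 m

-177863 m


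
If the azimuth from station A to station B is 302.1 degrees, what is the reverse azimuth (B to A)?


back azimuth = (302.1 + 180) mod 360 = 122.1 degrees

122.1 degrees


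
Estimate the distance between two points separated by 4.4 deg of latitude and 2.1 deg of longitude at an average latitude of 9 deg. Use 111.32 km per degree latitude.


dlat_km = 4.4 * 111.32 = 489.808
dlon_km = 2.1 * 111.32 * cos(9) ≈ 230.894
dist = sqrt(489.808^2 + 230.894^2) ≈ 541.5 km

541.5 km


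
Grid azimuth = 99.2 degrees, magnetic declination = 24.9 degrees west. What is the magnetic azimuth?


magnetic azimuth = grid azimuth - declination (east +ve)
mag_az = 99.2 - -24.9 = 124.1 degrees

124.1 degrees


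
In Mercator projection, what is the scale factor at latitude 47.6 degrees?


SF = 1 / cos(47.6) = 1 / 0.674302 = 1.483

1.483


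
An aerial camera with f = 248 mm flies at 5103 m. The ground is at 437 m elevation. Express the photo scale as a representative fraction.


scale = f / (H - h) = 248 mm / 4666 m = 248 / 4666000 = 1:18815

1:18815


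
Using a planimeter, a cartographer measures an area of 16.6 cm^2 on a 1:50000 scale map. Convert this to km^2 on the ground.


ground_area = 16.6 * (50000/100)^2 = 4150000.0 m^2 = 4.15 km^2

4.15 km^2


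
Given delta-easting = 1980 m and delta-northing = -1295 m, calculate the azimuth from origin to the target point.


az = atan2(1980, -1295) = 123.2 deg
adjusted to 0-360: 123.2 degrees

123.2 degrees


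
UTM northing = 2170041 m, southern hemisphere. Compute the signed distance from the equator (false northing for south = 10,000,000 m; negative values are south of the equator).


For southern: actual = 2170041 - 10000000 = -7829959 m

-7829959 m


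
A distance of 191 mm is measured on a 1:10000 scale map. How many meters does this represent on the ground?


ground = 191 mm * 10000 / 1000 = 1910.0 m

1910.0 m


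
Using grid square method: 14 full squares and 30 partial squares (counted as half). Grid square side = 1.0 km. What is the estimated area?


effective squares = 14 + 30 * 0.5 = 29.0
area = 29.0 * 1.0 = 29.0 km^2

29.0 km^2


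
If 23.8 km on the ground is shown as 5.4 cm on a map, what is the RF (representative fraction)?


ground = 23.8 km = 2380000 cm; RF denominator = ground / map = 2380000 / 5.4 ≈ 440741; RF = 1:440741

1:440741


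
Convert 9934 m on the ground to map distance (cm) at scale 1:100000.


map_cm = 9934 * 100 / 100000 = 9.934 cm ≈ 9.93 cm

9.93 cm


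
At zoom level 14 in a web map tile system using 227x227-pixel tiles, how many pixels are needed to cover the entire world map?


tiles per axis = 2^14 = 16384
total tiles = 16384^2 = 268435456
pixels per axis = 16384 * 227 = 3719168
total pixels = 3719168^2 = 13832210612224

13832210612224 pixels


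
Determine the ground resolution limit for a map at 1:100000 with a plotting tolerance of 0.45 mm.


ground = 0.45 mm * 100000 / 1000 = 45.0 m

45.0 m


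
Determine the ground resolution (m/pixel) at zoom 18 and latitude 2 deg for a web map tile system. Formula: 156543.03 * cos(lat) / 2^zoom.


res = 156543.03 * cos(2) / 2^18 = 156543.03 * 0.99939083 / 262144 = 0.6 m/pixel

0.6 m/pixel


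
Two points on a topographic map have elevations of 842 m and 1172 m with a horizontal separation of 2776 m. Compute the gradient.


gradient = (1172 - 842) / 2776 = 330 / 2776 = 0.1189

0.1189


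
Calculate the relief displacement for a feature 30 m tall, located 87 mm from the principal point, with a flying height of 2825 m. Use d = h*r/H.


d = h * r / H = 30 * 87 / 2825 = 0.92 mm

0.92 mm


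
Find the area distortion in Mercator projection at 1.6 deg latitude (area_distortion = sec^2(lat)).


area_distortion = 1/cos^2(1.6) = 1.001

1.001


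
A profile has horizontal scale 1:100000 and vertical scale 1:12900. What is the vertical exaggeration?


VE = horizontal_scale / vertical_scale = 100000 / 12900 ≈ 7.8

7.8x


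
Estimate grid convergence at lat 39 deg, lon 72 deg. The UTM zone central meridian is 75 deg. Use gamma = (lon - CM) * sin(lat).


gamma = (72 - 75) * sin(39) = -3 * 0.62932 = -1.888 degrees

-1.888 degrees


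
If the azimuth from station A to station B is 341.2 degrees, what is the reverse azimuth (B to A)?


back azimuth = (341.2 + 180) mod 360 = 161.2 degrees

161.2 degrees


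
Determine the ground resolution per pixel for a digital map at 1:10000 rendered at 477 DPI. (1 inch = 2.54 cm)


pixel_cm = 2.54 / 477 ≈ 0.005325 cm
ground = pixel_cm * 10000 / 100 = 2.54 * 10000 / (477 * 100) = 25400 / 47700 ≈ 0.53 m

0.53 m


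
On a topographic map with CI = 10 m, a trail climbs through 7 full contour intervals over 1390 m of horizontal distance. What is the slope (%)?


elevation change = 7 * 10 = 70 m
slope = 70 / 1390 * 100 = 5.0%

5.0%


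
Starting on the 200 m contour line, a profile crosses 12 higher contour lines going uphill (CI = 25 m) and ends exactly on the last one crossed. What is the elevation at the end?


elevation = 200 + 12 * 25 = 500 m

500 m


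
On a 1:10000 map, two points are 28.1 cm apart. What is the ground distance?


ground = 28.1 cm * 10000 / 100 = 2810.0 m = 2.81 km

2.81 km


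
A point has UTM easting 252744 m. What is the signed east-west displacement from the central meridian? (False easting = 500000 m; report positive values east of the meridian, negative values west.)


displacement = 252744 - 500000 = -247256 m

-247256 m


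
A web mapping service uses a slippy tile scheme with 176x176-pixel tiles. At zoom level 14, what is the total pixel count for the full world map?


tiles per axis = 2^14 = 16384
total tiles = 16384^2 = 268435456
pixels per axis = 16384 * 176 = 2883584
total pixels = 2883584^2 = 8315056685056

8315056685056 pixels


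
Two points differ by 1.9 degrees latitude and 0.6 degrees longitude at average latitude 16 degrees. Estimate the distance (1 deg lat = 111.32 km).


dlat_km = 1.9 * 111.32 = 211.508
dlon_km = 0.6 * 111.32 * cos(16) ≈ 64.205
dist = sqrt(211.508^2 + 64.205^2) ≈ 221.0 km

221.0 km


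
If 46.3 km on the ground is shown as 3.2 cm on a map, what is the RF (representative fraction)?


ground = 46.3 km = 4630000 cm; RF denominator = ground / map = 4630000 / 3.2 = 1446875; RF = 1:1446875

1:1446875


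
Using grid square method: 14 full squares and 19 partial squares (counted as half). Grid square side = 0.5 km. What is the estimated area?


effective squares = 14 + 19 * 0.5 = 23.5
area = 23.5 * 0.25 = 5.875 km^2

5.875 km^2


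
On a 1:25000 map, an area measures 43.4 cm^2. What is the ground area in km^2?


ground_area = 43.4 * (25000/100)^2 = 2712500.0 m^2 = 2.7125 km^2 ≈ 2.713 km^2

2.713 km^2


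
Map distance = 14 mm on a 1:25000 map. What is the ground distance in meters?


ground = 14 mm * 25000 / 1000 = 350.0 m

350.0 m


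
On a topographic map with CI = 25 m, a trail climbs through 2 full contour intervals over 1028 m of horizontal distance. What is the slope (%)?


elevation change = 2 * 25 = 50 m
slope = 50 / 1028 * 100 = 4.9%

4.9%


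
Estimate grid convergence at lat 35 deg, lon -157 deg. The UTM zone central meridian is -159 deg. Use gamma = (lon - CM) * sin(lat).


gamma = (-157 - -159) * sin(35) = 2 * 0.573576 = 1.147 degrees

1.147 degrees


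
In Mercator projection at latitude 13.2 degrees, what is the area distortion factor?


area_distortion = 1/cos^2(13.2) = 1.055

1.055


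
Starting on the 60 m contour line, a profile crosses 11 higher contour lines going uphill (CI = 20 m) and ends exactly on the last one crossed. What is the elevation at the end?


elevation = 60 + 11 * 20 = 280 m

280 m


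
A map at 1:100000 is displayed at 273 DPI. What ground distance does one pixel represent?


pixel_cm = 2.54 / 273 ≈ 0.009304 cm
ground = pixel_cm * 100000 / 100 = 2.54 * 100000 / (273 * 100) = 254000 / 27300 ≈ 9.3 m

9.3 m


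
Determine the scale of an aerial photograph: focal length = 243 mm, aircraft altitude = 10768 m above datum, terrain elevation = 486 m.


scale = f / (H - h) = 243 mm / 10282 m = 243 / 10282000 = 1:42313

1:42313


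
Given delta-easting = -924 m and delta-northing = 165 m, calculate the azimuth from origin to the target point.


az = atan2(-924, 165) = -79.9 deg
adjusted to 0-360: 280.1 degrees

280.1 degrees


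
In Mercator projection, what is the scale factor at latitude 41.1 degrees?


SF = 1 / cos(41.1) = 1 / 0.753563 = 1.327

1.327


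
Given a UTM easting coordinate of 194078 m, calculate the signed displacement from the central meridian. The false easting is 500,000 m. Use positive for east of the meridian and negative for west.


displacement = 194078 - 500000 = -305922 m

-305922 m


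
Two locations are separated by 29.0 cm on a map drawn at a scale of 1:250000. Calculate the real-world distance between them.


ground = 29.0 cm * 250000 / 100 = 72500.0 m = 72.5 km

72.5 km


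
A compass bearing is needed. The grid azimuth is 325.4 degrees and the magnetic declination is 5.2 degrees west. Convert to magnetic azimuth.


magnetic azimuth = grid azimuth - declination (east +ve)
mag_az = 325.4 - -5.2 = 330.6 degrees

330.6 degrees


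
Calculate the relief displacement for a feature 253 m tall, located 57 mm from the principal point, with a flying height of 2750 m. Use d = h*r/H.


d = h * r / H = 253 * 57 / 2750 = 5.24 mm

5.24 mm


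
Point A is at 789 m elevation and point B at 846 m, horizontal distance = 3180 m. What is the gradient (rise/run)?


gradient = (846 - 789) / 3180 = 57 / 3180 = 0.0179

0.0179


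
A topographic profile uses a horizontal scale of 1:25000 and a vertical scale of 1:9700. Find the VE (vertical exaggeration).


VE = horizontal_scale / vertical_scale = 25000 / 9700 ≈ 2.6

2.6x


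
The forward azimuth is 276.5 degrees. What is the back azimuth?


back azimuth = (276.5 + 180) mod 360 = 96.5 degrees

96.5 degrees


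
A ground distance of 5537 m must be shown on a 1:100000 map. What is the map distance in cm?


map_cm = 5537 * 100 / 100000 = 5.537 cm ≈ 5.54 cm

5.54 cm


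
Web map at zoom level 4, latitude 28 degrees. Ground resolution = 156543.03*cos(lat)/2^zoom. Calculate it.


res = 156543.03 * cos(28) / 2^4 = 156543.03 * 0.88294759 / 16 = 8638.71 m/pixel

8638.71 m/pixel


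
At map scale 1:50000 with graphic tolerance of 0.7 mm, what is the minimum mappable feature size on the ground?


ground = 0.7 mm * 50000 / 1000 = 35.0 m

35.0 m


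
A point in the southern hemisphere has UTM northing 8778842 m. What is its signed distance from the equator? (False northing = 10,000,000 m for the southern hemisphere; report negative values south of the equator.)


For southern: actual = 8778842 - 10000000 = -1221158 m

-1221158 m


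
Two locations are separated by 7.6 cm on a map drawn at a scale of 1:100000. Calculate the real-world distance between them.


ground = 7.6 cm * 100000 / 100 = 7600.0 m = 7.6 km

7.6 km


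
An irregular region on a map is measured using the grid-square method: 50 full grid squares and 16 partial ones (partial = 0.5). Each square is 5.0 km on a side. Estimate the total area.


effective squares = 50 + 16 * 0.5 = 58.0
area = 58.0 * 25.0 = 1450.0 km^2

1450.0 km^2


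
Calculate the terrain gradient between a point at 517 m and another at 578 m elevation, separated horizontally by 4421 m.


gradient = (578 - 517) / 4421 = 61 / 4421 = 0.0138

0.0138


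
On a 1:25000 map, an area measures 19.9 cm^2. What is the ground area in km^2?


ground_area = 19.9 * (25000/100)^2 = 1243750.0 m^2 = 1.24375 km^2 ≈ 1.244 km^2

1.244 km^2


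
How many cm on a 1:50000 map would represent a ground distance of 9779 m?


map_cm = 9779 * 100 / 50000 = 19.558 cm ≈ 19.56 cm

19.56 cm


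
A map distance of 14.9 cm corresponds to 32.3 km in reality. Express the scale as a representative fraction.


ground = 32.3 km = 3230000 cm; RF denominator = ground / map = 3230000 / 14.9 ≈ 216779; RF = 1:216779

1:216779


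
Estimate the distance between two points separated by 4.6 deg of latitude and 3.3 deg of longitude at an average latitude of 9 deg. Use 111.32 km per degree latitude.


dlat_km = 4.6 * 111.32 = 512.072
dlon_km = 3.3 * 111.32 * cos(9) ≈ 362.833
dist = sqrt(512.072^2 + 362.833^2) ≈ 627.6 km

627.6 km


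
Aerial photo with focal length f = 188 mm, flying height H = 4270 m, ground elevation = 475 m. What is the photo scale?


scale = f / (H - h) = 188 mm / 3795 m = 188 / 3795000 = 1:20186

1:20186


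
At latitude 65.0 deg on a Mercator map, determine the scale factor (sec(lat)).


SF = 1 / cos(65.0) = 1 / 0.422618 = 2.366

2.366


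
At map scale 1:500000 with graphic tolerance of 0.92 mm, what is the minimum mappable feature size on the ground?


ground = 0.92 mm * 500000 / 1000 = 460.0 m

460.0 m


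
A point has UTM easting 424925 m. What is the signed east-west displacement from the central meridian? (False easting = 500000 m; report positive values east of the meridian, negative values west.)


displacement = 424925 - 500000 = -75075 m

-75075 m


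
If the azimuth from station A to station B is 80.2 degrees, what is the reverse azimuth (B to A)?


back azimuth = (80.2 + 180) mod 360 = 260.2 degrees

260.2 degrees


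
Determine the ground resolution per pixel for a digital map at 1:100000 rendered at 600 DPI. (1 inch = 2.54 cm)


pixel_cm = 2.54 / 600 ≈ 0.004233 cm
ground = pixel_cm * 100000 / 100 = 2.54 * 100000 / (600 * 100) = 254000 / 60000 ≈ 4.23 m

4.23 m


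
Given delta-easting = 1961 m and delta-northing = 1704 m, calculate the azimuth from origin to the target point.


az = atan2(1961, 1704) = 49.0 deg
adjusted to 0-360: 49.0 degrees

49.0 degrees


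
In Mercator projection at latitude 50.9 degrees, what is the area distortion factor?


area_distortion = 1/cos^2(50.9) = 2.514

2.514


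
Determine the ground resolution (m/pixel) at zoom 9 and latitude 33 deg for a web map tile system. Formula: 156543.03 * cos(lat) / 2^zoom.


res = 156543.03 * cos(33) / 2^9 = 156543.03 * 0.83867057 / 512 = 256.42 m/pixel

256.42 m/pixel


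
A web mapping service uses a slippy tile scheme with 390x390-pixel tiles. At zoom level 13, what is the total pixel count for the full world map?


tiles per axis = 2^13 = 8192
total tiles = 8192^2 = 67108864
pixels per axis = 8192 * 390 = 3194880
total pixels = 3194880^2 = 10207258214400

10207258214400 pixels


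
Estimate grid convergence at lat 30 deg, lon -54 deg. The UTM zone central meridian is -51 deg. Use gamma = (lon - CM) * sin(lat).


gamma = (-54 - -51) * sin(30) = -3 * 0.5 = -1.5 degrees

-1.5 degrees


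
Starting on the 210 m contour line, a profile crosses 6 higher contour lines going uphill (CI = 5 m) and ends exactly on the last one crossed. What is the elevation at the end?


elevation = 210 + 6 * 5 = 240 m

240 m


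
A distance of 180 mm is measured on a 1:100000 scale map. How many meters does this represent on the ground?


ground = 180 mm * 100000 / 1000 = 18000.0 m

18000.0 m


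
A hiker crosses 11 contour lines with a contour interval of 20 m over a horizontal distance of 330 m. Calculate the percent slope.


elevation change = 11 * 20 = 220 m
slope = 220 / 330 * 100 = 66.7%

66.7%


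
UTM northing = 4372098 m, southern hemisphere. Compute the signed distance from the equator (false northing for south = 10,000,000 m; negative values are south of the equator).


For southern: actual = 4372098 - 10000000 = -5627902 m

-5627902 m


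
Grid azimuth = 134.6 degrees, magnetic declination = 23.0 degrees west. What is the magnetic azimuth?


magnetic azimuth = grid azimuth - declination (east +ve)
mag_az = 134.6 - -23.0 = 157.6 degrees

157.6 degrees


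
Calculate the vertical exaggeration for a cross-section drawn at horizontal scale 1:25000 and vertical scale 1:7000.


VE = horizontal_scale / vertical_scale = 25000 / 7000 ≈ 3.6

3.6x


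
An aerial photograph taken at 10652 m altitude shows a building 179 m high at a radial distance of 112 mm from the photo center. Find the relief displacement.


d = h * r / H = 179 * 112 / 10652 = 1.88 mm

1.88 mm


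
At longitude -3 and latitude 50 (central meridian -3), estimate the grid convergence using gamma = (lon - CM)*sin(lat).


gamma = (-3 - -3) * sin(50) = 0 * 0.766044 = 0.0 degrees

0.0 degrees


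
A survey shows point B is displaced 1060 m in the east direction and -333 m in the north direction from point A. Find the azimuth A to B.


az = atan2(1060, -333) = 107.4 deg
adjusted to 0-360: 107.4 degrees

107.4 degrees


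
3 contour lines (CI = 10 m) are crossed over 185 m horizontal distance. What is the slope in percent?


elevation change = 3 * 10 = 30 m
slope = 30 / 185 * 100 = 16.2%

16.2%


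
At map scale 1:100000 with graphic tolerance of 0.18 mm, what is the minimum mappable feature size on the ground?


ground = 0.18 mm * 100000 / 1000 = 18.0 m

18.0 m


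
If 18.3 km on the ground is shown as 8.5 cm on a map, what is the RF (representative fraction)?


ground = 18.3 km = 1830000 cm; RF denominator = ground / map = 1830000 / 8.5 ≈ 215294; RF = 1:215294

1:215294


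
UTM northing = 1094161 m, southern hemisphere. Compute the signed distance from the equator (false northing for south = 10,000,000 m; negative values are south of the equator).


For southern: actual = 1094161 - 10000000 = -8905839 m

-8905839 m


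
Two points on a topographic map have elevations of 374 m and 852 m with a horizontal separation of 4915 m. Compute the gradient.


gradient = (852 - 374) / 4915 = 478 / 4915 = 0.0973

0.0973


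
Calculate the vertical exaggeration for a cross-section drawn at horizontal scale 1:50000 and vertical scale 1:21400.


VE = horizontal_scale / vertical_scale = 50000 / 21400 ≈ 2.3

2.3x


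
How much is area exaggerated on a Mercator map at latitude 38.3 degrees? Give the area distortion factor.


area_distortion = 1/cos^2(38.3) = 1.624

1.624


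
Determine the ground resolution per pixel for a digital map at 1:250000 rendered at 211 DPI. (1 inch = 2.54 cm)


pixel_cm = 2.54 / 211 ≈ 0.012038 cm
ground = pixel_cm * 250000 / 100 = 2.54 * 250000 / (211 * 100) = 635000 / 21100 ≈ 30.09 m

30.09 m


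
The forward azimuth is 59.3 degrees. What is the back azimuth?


back azimuth = (59.3 + 180) mod 360 = 239.3 degrees

239.3 degrees


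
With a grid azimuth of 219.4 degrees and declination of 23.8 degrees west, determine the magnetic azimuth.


magnetic azimuth = grid azimuth - declination (east +ve)
mag_az = 219.4 - -23.8 = 243.2 degrees

243.2 degrees


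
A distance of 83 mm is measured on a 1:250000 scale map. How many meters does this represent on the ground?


ground = 83 mm * 250000 / 1000 = 20750.0 m

20750.0 m


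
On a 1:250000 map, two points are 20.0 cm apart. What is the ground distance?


ground = 20.0 cm * 250000 / 100 = 50000.0 m = 50.0 km

50.0 km


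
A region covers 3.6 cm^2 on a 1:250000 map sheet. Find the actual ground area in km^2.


ground_area = 3.6 * (250000/100)^2 = 22500000.0 m^2 = 22.5 km^2

22.5 km^2


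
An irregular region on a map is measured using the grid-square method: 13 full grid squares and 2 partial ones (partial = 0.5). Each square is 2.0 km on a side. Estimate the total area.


effective squares = 13 + 2 * 0.5 = 14.0
area = 14.0 * 4.0 = 56.0 km^2

56.0 km^2


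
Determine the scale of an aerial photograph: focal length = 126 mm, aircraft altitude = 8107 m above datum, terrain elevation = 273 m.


scale = f / (H - h) = 126 mm / 7834 m = 126 / 7834000 = 1:62175

1:62175


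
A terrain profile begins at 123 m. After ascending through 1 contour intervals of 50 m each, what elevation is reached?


elevation = 123 + 1 * 50 = 173 m

173 m


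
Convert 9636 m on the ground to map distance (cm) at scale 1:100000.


map_cm = 9636 * 100 / 100000 = 9.636 cm ≈ 9.64 cm

9.64 cm


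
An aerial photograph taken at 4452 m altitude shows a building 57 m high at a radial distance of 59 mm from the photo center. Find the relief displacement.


d = h * r / H = 57 * 59 / 4452 = 0.76 mm

0.76 mm


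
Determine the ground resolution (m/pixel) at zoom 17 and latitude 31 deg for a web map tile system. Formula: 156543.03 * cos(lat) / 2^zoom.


res = 156543.03 * cos(31) / 2^17 = 156543.03 * 0.8571673 / 131072 = 1.02 m/pixel

1.02 m/pixel


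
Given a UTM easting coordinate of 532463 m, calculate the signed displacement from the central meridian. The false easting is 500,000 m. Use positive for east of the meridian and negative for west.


displacement = 532463 - 500000 = 32463 m

32463 m


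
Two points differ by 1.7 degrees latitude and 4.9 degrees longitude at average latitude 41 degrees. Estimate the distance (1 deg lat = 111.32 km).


dlat_km = 1.7 * 111.32 = 189.244
dlon_km = 4.9 * 111.32 * cos(41) ≈ 411.67
dist = sqrt(189.244^2 + 411.67^2) ≈ 453.1 km

453.1 km


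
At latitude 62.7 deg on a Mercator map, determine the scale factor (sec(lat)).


SF = 1 / cos(62.7) = 1 / 0.45865 = 2.18

2.18


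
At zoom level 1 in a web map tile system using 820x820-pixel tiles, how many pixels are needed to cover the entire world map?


tiles per axis = 2^1 = 2
total tiles = 2^2 = 4
pixels per axis = 2 * 820 = 1640
total pixels = 1640^2 = 2689600

2689600 pixels


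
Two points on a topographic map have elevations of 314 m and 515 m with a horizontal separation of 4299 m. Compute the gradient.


gradient = (515 - 314) / 4299 = 201 / 4299 = 0.0468

0.0468


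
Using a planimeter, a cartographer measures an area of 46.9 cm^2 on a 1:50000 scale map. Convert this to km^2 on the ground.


ground_area = 46.9 * (50000/100)^2 = 11725000.0 m^2 = 11.725 km^2

11.725 km^2


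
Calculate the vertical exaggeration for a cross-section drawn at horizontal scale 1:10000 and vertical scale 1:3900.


VE = horizontal_scale / vertical_scale = 10000 / 3900 ≈ 2.6

2.6x


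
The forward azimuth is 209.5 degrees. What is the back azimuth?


back azimuth = (209.5 + 180) mod 360 = 29.5 degrees

29.5 degrees


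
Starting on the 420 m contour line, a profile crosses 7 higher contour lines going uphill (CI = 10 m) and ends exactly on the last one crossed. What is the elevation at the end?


elevation = 420 + 7 * 10 = 490 m

490 m


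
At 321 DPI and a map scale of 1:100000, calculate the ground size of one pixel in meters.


pixel_cm = 2.54 / 321 ≈ 0.007913 cm
ground = pixel_cm * 100000 / 100 = 2.54 * 100000 / (321 * 100) = 254000 / 32100 ≈ 7.91 m

7.91 m


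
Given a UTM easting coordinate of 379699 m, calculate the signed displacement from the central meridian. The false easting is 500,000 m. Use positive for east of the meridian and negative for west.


displacement = 379699 - 500000 = -120301 m

-120301 m


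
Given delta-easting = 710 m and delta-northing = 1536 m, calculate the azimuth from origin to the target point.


az = atan2(710, 1536) = 24.8 deg
adjusted to 0-360: 24.8 degrees

24.8 degrees


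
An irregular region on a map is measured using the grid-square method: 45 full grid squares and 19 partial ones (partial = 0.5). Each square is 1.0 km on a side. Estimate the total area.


effective squares = 45 + 19 * 0.5 = 54.5
area = 54.5 * 1.0 = 54.5 km^2

54.5 km^2


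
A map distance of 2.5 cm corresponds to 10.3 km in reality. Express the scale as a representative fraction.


ground = 10.3 km = 1030000 cm; RF denominator = ground / map = 1030000 / 2.5 = 412000; RF = 1:412000

1:412000


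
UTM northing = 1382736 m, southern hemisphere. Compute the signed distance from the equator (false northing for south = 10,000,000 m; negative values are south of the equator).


For southern: actual = 1382736 - 10000000 = -8617264 m

-8617264 m


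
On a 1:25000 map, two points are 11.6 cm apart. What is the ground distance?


ground = 11.6 cm * 25000 / 100 = 2900.0 m = 2.9 km

2.9 km


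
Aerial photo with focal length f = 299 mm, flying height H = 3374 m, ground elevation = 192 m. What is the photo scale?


scale = f / (H - h) = 299 mm / 3182 m = 299 / 3182000 = 1:10642

1:10642


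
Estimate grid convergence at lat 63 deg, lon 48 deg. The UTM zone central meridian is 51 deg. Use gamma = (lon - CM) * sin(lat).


gamma = (48 - 51) * sin(63) = -3 * 0.891007 = -2.673 degrees

-2.673 degrees


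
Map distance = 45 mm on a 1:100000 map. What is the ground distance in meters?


ground = 45 mm * 100000 / 1000 = 4500.0 m

4500.0 m


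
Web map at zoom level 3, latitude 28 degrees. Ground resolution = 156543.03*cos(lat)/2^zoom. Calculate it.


res = 156543.03 * cos(28) / 2^3 = 156543.03 * 0.88294759 / 8 = 17277.41 m/pixel

17277.41 m/pixel


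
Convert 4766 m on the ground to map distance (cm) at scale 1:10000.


map_cm = 4766 * 100 / 10000 = 47.66 cm

47.66 cm


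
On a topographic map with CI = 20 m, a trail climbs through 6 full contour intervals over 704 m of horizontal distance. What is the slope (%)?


elevation change = 6 * 20 = 120 m
slope = 120 / 704 * 100 = 17.0%

17.0%


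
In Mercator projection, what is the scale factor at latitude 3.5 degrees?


SF = 1 / cos(3.5) = 1 / 0.998135 = 1.002

1.002


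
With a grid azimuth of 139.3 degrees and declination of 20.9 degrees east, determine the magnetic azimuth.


magnetic azimuth = grid azimuth - declination (east +ve)
mag_az = 139.3 - 20.9 = 118.4 degrees

118.4 degrees


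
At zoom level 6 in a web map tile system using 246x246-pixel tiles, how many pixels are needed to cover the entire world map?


tiles per axis = 2^6 = 64
total tiles = 64^2 = 4096
pixels per axis = 64 * 246 = 15744
total pixels = 15744^2 = 247873536

247873536 pixels


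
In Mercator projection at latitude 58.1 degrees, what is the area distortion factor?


area_distortion = 1/cos^2(58.1) = 3.581

3.581


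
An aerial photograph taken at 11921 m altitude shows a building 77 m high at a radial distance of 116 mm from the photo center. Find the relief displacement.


d = h * r / H = 77 * 116 / 11921 = 0.75 mm

0.75 mm


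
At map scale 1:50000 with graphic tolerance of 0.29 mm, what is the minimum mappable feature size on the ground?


ground = 0.29 mm * 50000 / 1000 = 14.5 m

14.5 m


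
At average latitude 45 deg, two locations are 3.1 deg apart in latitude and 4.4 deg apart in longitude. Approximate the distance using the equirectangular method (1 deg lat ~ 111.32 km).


dlat_km = 3.1 * 111.32 = 345.092
dlon_km = 4.4 * 111.32 * cos(45) ≈ 346.347
dist = sqrt(345.092^2 + 346.347^2) ≈ 488.9 km

488.9 km


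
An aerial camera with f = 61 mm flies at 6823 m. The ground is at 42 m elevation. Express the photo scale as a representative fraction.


scale = f / (H - h) = 61 mm / 6781 m = 61 / 6781000 = 1:111164

1:111164


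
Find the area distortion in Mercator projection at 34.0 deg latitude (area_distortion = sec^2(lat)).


area_distortion = 1/cos^2(34.0) = 1.455

1.455


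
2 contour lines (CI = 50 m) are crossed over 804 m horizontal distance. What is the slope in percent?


elevation change = 2 * 50 = 100 m
slope = 100 / 804 * 100 = 12.4%

12.4%


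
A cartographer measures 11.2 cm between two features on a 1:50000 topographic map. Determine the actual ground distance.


ground = 11.2 cm * 50000 / 100 = 5600.0 m = 5.6 km

5.6 km


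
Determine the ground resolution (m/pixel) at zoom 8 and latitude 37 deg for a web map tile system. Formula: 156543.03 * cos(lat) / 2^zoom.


res = 156543.03 * cos(37) / 2^8 = 156543.03 * 0.79863551 / 256 = 488.36 m/pixel

488.36 m/pixel


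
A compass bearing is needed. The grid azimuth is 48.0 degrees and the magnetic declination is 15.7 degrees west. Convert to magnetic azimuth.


magnetic azimuth = grid azimuth - declination (east +ve)
mag_az = 48.0 - -15.7 = 63.7 degrees

63.7 degrees


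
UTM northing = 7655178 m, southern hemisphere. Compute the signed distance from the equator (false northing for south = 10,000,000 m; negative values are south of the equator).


For southern: actual = 7655178 - 10000000 = -2344822 m

-2344822 m


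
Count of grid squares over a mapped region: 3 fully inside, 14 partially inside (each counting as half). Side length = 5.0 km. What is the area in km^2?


effective squares = 3 + 14 * 0.5 = 10.0
area = 10.0 * 25.0 = 250.0 km^2

250.0 km^2


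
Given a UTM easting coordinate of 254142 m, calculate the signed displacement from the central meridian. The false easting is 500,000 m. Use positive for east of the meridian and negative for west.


displacement = 254142 - 500000 = -245858 m

-245858 m


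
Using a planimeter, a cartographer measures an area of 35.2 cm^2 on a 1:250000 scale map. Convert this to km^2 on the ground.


ground_area = 35.2 * (250000/100)^2 = 220000000.0 m^2 = 220.0 km^2

220.0 km^2


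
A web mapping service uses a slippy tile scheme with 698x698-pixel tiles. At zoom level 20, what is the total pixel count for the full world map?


tiles per axis = 2^20 = 1048576
total tiles = 1048576^2 = 1099511627776
pixels per axis = 1048576 * 698 = 731906048
total pixels = 731906048^2 = 535686463098978304

535686463098978304 pixels


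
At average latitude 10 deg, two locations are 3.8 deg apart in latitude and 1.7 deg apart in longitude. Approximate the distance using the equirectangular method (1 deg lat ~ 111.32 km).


dlat_km = 3.8 * 111.32 = 423.016
dlon_km = 1.7 * 111.32 * cos(10) ≈ 186.369
dist = sqrt(423.016^2 + 186.369^2) ≈ 462.3 km

462.3 km


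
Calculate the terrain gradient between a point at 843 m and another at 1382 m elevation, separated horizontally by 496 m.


gradient = (1382 - 843) / 496 = 539 / 496 = 1.0867

1.0867


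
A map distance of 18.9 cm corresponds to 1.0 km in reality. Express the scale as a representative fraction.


ground = 1.0 km = 100000 cm; RF denominator = ground / map = 100000 / 18.9 ≈ 5291; RF = 1:5291

1:5291


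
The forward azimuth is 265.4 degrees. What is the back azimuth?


back azimuth = (265.4 + 180) mod 360 = 85.4 degrees

85.4 degrees


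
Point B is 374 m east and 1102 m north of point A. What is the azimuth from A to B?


az = atan2(374, 1102) = 18.7 deg
adjusted to 0-360: 18.7 degrees

18.7 degrees


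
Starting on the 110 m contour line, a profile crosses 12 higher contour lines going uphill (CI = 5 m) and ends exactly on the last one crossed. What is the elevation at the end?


elevation = 110 + 12 * 5 = 170 m

170 m


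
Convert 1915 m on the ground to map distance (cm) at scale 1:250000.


map_cm = 1915 * 100 / 250000 = 0.766 cm ≈ 0.77 cm

0.77 cm


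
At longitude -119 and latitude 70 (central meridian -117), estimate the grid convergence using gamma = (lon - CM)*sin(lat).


gamma = (-119 - -117) * sin(70) = -2 * 0.939693 = -1.879 degrees

-1.879 degrees


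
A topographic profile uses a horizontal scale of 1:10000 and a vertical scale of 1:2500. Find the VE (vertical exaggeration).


VE = horizontal_scale / vertical_scale = 10000 / 2500 = 4.0

4.0x


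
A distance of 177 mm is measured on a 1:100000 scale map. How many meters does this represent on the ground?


ground = 177 mm * 100000 / 1000 = 17700.0 m

17700.0 m


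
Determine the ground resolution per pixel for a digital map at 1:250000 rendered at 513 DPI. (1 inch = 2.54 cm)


pixel_cm = 2.54 / 513 ≈ 0.004951 cm
ground = pixel_cm * 250000 / 100 = 2.54 * 250000 / (513 * 100) = 635000 / 51300 ≈ 12.38 m

12.38 m


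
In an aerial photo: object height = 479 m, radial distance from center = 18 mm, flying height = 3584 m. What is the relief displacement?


d = h * r / H = 479 * 18 / 3584 = 2.41 mm

2.41 mm


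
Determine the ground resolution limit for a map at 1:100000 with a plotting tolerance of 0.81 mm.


ground = 0.81 mm * 100000 / 1000 = 81.0 m

81.0 m
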